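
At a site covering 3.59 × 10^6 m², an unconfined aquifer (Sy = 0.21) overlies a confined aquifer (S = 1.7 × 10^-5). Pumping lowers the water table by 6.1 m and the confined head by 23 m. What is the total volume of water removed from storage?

Unconfined: ΔV_u = Sy × A × Δh_u = 0.21 × 3.59 × 10^6 × 6.1 = 4.599 × 10^6 m³
Confined: ΔV_c = S × A × Δh_c = 1.7 × 10^-5 × 3.59 × 10^6 × 23 = 1404 m³
Total ΔV = 4.599 × 10^6 + 1404 = 4.6 × 10^6 m³

ΔV ≈ 4.6 × 10^6 m³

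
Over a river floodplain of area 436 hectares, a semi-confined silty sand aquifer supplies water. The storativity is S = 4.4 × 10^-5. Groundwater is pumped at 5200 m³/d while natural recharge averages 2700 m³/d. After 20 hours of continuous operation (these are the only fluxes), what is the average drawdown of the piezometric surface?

Δh ≈ 10.9 m

A = 436 hectares = 4.36 × 10^6 m²
Net abstraction = 5200 − 2700 = 2500 m³/d
t = 20 hours = 0.8333 d
ΔV = Q × t = 2500 m³/d × 0.8333 d = 2083 m³
Δh = ΔV / (S × A) = 2083 / (4.4 × 10^-5 × 4.36 × 10^6) = 10.86 m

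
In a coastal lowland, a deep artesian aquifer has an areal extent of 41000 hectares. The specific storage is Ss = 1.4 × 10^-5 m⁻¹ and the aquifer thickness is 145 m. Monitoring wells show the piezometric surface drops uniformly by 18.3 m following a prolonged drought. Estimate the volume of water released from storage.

ΔV ≈ 1.52 × 10^7 m³

S = Ss × b = 1.4 × 10^-5 m⁻¹ × 145 m = 2.03 × 10^-3
A = 41000 hectares = 4.1 × 10^8 m²
ΔV = S × A × Δh = 0.00203 × 4.1 × 10^8 m² × 18.3 m = 1.523 × 10^7 m³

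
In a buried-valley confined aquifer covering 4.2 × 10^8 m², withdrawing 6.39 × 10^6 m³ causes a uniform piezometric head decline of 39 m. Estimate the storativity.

S ≈ 3.9 × 10^-4

S = ΔV / (A × Δh) = 6.39 × 10^6 m³ / (4.2 × 10^8 m² × 39 m) = 3.901 × 10^-4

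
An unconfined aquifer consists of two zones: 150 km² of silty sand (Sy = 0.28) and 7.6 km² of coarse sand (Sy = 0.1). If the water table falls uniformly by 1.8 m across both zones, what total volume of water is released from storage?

A₁ = 150 km² = 1.5 × 10^8 m²; A₂ = 7.6 km² = 7.6 × 10^6 m²
ΔV₁ = 0.28 × 1.5 × 10^8 × 1.8 = 7.56 × 10^7 m³
ΔV₂ = 0.1 × 7.6 × 10^6 × 1.8 = 1.368 × 10^6 m³
ΔV = ΔV₁ + ΔV₂ = 7.697 × 10^7 m³

ΔV ≈ 7.7 × 10^7 m³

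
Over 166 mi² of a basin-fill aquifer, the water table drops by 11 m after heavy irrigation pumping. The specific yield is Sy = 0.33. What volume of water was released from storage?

ΔV ≈ 1.56 × 10^9 m³

A = 166 mi² = 4.299 × 10^8 m²
ΔV = Sy × A × Δh = 0.33 × 4.299 × 10^8 m² × 11 m = 1.561 × 10^9 m³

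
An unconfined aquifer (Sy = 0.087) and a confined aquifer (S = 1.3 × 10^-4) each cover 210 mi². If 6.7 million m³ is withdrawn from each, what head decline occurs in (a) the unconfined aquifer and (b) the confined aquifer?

A = 210 mi² = 5.439 × 10^8 m²
ΔV = 6.7 million m³ = 6.7 × 10^6 m³
Unconfined: Δh_u = ΔV/(Sy·A) = 6.7 × 10^6/(0.087 × 5.439 × 10^8) = 0.1416 m
Confined: Δh_c = ΔV/(S·A) = 6.7 × 10^6/(1.3 × 10^-4 × 5.439 × 10^8) = 94.76 m

Δh_u ≈ 0.142 m; Δh_c ≈ 94.8 m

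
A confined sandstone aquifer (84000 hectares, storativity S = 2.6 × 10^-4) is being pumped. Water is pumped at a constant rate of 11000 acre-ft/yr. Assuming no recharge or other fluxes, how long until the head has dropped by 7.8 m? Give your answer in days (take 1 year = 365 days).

t ≈ 45.8 days

A = 84000 hectares = 8.4 × 10^8 m²
ΔV = S × A × Δh = 2.6 × 10^-4 × 8.4 × 10^8 × 7.8 = 1.704 × 10^6 m³
Q = 11000 acre-ft/yr = 37170 m³/d
t = ΔV / Q = 1.704 × 10^6 m³ / 37170 m³/d = 45.83 d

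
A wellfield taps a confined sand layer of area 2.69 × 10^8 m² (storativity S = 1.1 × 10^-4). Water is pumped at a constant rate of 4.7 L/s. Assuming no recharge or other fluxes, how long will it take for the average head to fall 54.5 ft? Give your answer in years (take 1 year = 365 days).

t ≈ 3.32 years

Δh = 54.5 ft = 16.61 m
ΔV = S × A × Δh = 1.1 × 10^-4 × 2.69 × 10^8 × 16.61 = 4.915 × 10^5 m³
Q = 4.7 L/s = 406.1 m³/d
t = ΔV / Q = 4.915 × 10^5 m³ / 406.1 m³/d = 1210 d
t = 1210 d ≈ 3.316 years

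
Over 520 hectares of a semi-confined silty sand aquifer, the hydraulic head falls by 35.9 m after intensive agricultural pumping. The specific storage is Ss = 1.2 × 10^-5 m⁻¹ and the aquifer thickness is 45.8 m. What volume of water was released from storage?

S = Ss × b = 1.2 × 10^-5 m⁻¹ × 45.8 m = 5.496 × 10^-4
A = 520 hectares = 5.2 × 10^6 m²
ΔV = S × A × Δh = 5.496 × 10^-4 × 5.2 × 10^6 m² × 35.9 m = 1.026 × 10^5 m³

ΔV ≈ 1.03 × 10^5 m³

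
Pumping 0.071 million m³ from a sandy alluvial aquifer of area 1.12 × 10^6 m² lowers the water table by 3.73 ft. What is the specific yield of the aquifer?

Δh = 3.73 ft = 1.137 m
ΔV = 0.071 million m³ = 71000 m³
Sy = ΔV / (A × Δh) = 71000 m³ / (1.12 × 10^6 m² × 1.137 m) = 0.05576

Sy ≈ 0.056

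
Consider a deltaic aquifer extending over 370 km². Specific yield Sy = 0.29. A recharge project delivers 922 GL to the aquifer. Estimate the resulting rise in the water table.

A = 370 km² = 3.7 × 10^8 m²
ΔV = 922 GL = 9.22 × 10^8 m³
Δh = ΔV / (Sy × A) = 9.22 × 10^8 m³ / (0.29 × 3.7 × 10^8 m²) = 8.593 m

Δh ≈ 8.59 m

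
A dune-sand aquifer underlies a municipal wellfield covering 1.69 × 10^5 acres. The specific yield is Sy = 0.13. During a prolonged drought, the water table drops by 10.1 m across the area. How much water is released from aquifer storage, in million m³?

A = 1.69 × 10^5 acres = 6.839 × 10^8 m²
ΔV = Sy × A × Δh = 0.13 × 6.839 × 10^8 m² × 10.1 m = 8.98 × 10^8 m³
ΔV = 8.98 × 10^8 m³ = 898 million m³

ΔV ≈ 898 million m³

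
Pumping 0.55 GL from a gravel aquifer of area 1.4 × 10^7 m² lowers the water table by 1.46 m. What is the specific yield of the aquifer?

ΔV = 0.55 GL = 5.5 × 10^5 m³
Sy = ΔV / (A × Δh) = 5.5 × 10^5 m³ / (1.4 × 10^7 m² × 1.46 m) = 0.02691

Sy ≈ 0.027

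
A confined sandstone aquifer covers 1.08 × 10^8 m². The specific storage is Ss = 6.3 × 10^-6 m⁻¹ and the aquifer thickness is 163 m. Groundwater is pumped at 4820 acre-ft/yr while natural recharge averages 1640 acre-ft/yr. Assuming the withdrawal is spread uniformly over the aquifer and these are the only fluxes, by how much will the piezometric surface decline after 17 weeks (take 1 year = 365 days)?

Δh ≈ 11.5 m

S = Ss × b = 6.3 × 10^-6 m⁻¹ × 163 m = 1.027 × 10^-3
Net abstraction = 4820 − 1640 = 3180 acre-ft/yr
Q_net = 3180 acre-ft/yr = 10750 m³/d
t = 17 weeks = 119 d
ΔV = Q × t = 10750 m³/d × 119 d = 1.279 × 10^6 m³
Δh = ΔV / (S × A) = 1.279 × 10^6 / (0.001027 × 1.08 × 10^8) = 11.53 m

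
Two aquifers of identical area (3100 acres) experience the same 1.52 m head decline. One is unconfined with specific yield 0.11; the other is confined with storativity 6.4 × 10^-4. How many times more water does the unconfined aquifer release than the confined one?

A = 3100 acres = 1.255 × 10^7 m²
Unconfined: ΔV_u = Sy × A × Δh = 0.11 × 1.255 × 10^7 × 1.52 = 2.098 × 10^6 m³
Confined: ΔV_c = S × A × Δh = 6.4 × 10^-4 × 1.255 × 10^7 × 1.52 = 12200 m³
Ratio = ΔV_u / ΔV_c = Sy / S = 0.11 / 6.4 × 10^-4 = 171.9

ΔV_u / ΔV_c ≈ 172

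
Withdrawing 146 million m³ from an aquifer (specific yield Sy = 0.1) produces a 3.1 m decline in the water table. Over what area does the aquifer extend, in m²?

ΔV = 146 million m³ = 1.46 × 10^8 m³
A = ΔV / (Sy × Δh) = 1.46 × 10^8 / (0.1 × 3.1) = 4.71 × 10^8 m²

A ≈ 4.71 × 10^8 m²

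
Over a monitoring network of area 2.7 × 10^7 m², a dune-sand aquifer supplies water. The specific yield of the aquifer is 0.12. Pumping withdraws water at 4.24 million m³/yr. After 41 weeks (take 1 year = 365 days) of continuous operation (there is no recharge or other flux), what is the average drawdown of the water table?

Δh ≈ 1.03 m

Q = 4.24 million m³/yr = 11620 m³/d
t = 41 weeks = 287 d
ΔV = Q × t = 11620 m³/d × 287 d = 3.334 × 10^6 m³
Δh = ΔV / (Sy × A) = 3.334 × 10^6 / (0.12 × 2.7 × 10^7) = 1.029 m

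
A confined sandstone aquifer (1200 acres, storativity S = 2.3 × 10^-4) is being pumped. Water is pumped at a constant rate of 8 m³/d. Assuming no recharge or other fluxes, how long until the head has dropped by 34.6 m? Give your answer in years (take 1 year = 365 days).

A = 1200 acres = 4.856 × 10^6 m²
ΔV = S × A × Δh = 2.3 × 10^-4 × 4.856 × 10^6 × 34.6 = 38650 m³
t = ΔV / Q = 38650 m³ / 8 m³/d = 4831 d
t = 4831 d ≈ 13.23 years

t ≈ 13.2 years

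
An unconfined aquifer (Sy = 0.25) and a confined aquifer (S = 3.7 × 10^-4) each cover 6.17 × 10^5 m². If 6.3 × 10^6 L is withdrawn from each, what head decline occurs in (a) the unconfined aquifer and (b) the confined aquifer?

ΔV = 6.3 × 10^6 L = 6300 m³
Unconfined: Δh_u = ΔV/(Sy·A) = 6300/(0.25 × 6.17 × 10^5) = 0.04084 m
Confined: Δh_c = ΔV/(S·A) = 6300/(3.7 × 10^-4 × 6.17 × 10^5) = 27.6 m

Δh_u ≈ 0.0408 m; Δh_c ≈ 27.6 m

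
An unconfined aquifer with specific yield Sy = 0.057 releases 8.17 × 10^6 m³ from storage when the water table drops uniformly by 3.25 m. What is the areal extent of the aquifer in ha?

A ≈ 4410 ha

A = ΔV / (Sy × Δh) = 8.17 × 10^6 / (0.057 × 3.25) = 4.41 × 10^7 m²
A = 4.41 × 10^7 m² = 4410 ha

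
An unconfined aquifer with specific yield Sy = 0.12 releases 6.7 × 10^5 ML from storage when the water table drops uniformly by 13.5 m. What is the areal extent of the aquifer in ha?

ΔV = 6.7 × 10^5 ML = 6.7 × 10^8 m³
A = ΔV / (Sy × Δh) = 6.7 × 10^8 / (0.12 × 13.5) = 4.136 × 10^8 m²
A = 4.136 × 10^8 m² = 41360 ha

A ≈ 41400 ha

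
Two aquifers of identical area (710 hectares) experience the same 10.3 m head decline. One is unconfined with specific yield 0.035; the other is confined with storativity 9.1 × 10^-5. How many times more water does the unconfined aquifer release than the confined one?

ΔV_u / ΔV_c ≈ 385

A = 710 hectares = 7.1 × 10^6 m²
Unconfined: ΔV_u = Sy × A × Δh = 0.035 × 7.1 × 10^6 × 10.3 = 2.56 × 10^6 m³
Confined: ΔV_c = S × A × Δh = 9.1 × 10^-5 × 7.1 × 10^6 × 10.3 = 6655 m³
Ratio = ΔV_u / ΔV_c = Sy / S = 0.035 / 9.1 × 10^-5 = 384.6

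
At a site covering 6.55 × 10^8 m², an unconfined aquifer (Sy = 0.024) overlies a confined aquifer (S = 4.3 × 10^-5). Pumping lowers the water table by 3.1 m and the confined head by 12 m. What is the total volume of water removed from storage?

ΔV ≈ 4.91 × 10^7 m³

Unconfined: ΔV_u = Sy × A × Δh_u = 0.024 × 6.55 × 10^8 × 3.1 = 4.873 × 10^7 m³
Confined: ΔV_c = S × A × Δh_c = 4.3 × 10^-5 × 6.55 × 10^8 × 12 = 3.38 × 10^5 m³
Total ΔV = 4.873 × 10^7 + 3.38 × 10^5 = 4.907 × 10^7 m³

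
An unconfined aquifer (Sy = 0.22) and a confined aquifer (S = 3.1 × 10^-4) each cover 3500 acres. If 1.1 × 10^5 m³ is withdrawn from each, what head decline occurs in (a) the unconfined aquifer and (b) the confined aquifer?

A = 3500 acres = 1.416 × 10^7 m²
Unconfined: Δh_u = ΔV/(Sy·A) = 1.1 × 10^5/(0.22 × 1.416 × 10^7) = 0.0353 m
Confined: Δh_c = ΔV/(S·A) = 1.1 × 10^5/(3.1 × 10^-4 × 1.416 × 10^7) = 25.05 m

Δh_u ≈ 0.0353 m; Δh_c ≈ 25.1 m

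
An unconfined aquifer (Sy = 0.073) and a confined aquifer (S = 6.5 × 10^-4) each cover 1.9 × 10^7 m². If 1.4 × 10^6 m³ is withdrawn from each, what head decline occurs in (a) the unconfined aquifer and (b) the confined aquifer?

Unconfined: Δh_u = ΔV/(Sy·A) = 1.4 × 10^6/(0.073 × 1.9 × 10^7) = 1.009 m
Confined: Δh_c = ΔV/(S·A) = 1.4 × 10^6/(6.5 × 10^-4 × 1.9 × 10^7) = 113.4 m

Δh_u ≈ 1.01 m; Δh_c ≈ 113 m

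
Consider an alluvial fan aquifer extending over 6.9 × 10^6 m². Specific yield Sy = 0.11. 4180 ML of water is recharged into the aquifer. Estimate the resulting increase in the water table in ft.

ΔV = 4180 ML = 4.18 × 10^6 m³
Δh = ΔV / (Sy × A) = 4.18 × 10^6 m³ / (0.11 × 6.9 × 10^6 m²) = 5.507 m
Δh = 5.507 m = 18.07 ft

Δh ≈ 18.1 ft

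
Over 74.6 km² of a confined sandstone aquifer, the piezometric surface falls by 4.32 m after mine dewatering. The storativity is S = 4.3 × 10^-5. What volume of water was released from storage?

ΔV ≈ 13900 m³

A = 74.6 km² = 7.46 × 10^7 m²
ΔV = S × A × Δh = 4.3 × 10^-5 × 7.46 × 10^7 m² × 4.32 m = 13860 m³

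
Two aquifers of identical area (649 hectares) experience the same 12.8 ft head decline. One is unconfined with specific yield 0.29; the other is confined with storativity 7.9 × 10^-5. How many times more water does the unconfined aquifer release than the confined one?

A = 649 hectares = 6.49 × 10^6 m²
Δh = 12.8 ft = 3.901 m
Unconfined: ΔV_u = Sy × A × Δh = 0.29 × 6.49 × 10^6 × 3.901 = 7.343 × 10^6 m³
Confined: ΔV_c = S × A × Δh = 7.9 × 10^-5 × 6.49 × 10^6 × 3.901 = 2000 m³
Ratio = ΔV_u / ΔV_c = Sy / S = 0.29 / 7.9 × 10^-5 = 3671

ΔV_u / ΔV_c ≈ 3670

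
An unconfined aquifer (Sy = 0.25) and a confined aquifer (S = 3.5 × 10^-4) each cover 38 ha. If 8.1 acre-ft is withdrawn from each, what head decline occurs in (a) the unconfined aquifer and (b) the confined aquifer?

Δh_u ≈ 0.105 m; Δh_c ≈ 75.1 m

A = 38 ha = 3.8 × 10^5 m²
ΔV = 8.1 acre-ft = 9991 m³
Unconfined: Δh_u = ΔV/(Sy·A) = 9991/(0.25 × 3.8 × 10^5) = 0.1052 m
Confined: Δh_c = ΔV/(S·A) = 9991/(3.5 × 10^-4 × 3.8 × 10^5) = 75.12 m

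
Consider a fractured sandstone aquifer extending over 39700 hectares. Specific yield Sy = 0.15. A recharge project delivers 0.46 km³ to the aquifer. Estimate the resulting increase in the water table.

Δh ≈ 7.72 m

A = 39700 hectares = 3.97 × 10^8 m²
ΔV = 0.46 km³ = 4.6 × 10^8 m³
Δh = ΔV / (Sy × A) = 4.6 × 10^8 m³ / (0.15 × 3.97 × 10^8 m²) = 7.725 m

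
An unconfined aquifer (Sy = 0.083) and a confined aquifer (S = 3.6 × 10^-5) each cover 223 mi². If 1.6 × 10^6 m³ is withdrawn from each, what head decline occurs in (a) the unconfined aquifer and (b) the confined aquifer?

Δh_u ≈ 0.0334 m; Δh_c ≈ 77 m

A = 223 mi² = 5.776 × 10^8 m²
Unconfined: Δh_u = ΔV/(Sy·A) = 1.6 × 10^6/(0.083 × 5.776 × 10^8) = 0.03338 m
Confined: Δh_c = ΔV/(S·A) = 1.6 × 10^6/(3.6 × 10^-5 × 5.776 × 10^8) = 76.95 m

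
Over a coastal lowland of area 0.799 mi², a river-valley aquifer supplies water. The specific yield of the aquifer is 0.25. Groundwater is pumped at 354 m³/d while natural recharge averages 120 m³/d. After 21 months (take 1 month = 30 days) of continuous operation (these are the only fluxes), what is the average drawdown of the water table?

Δh ≈ 0.285 m

A = 0.799 mi² = 2.069 × 10^6 m²
Net abstraction = 354 − 120 = 234 m³/d
t = 21 months = 630 d
ΔV = Q × t = 234 m³/d × 630 d = 1.474 × 10^5 m³
Δh = ΔV / (Sy × A) = 1.474 × 10^5 / (0.25 × 2.069 × 10^6) = 0.285 m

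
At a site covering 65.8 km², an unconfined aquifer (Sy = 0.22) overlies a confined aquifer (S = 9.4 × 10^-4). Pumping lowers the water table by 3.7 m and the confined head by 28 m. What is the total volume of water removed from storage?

A = 65.8 km² = 6.58 × 10^7 m²
Unconfined: ΔV_u = Sy × A × Δh_u = 0.22 × 6.58 × 10^7 × 3.7 = 5.356 × 10^7 m³
Confined: ΔV_c = S × A × Δh_c = 9.4 × 10^-4 × 6.58 × 10^7 × 28 = 1.732 × 10^6 m³
Total ΔV = 5.356 × 10^7 + 1.732 × 10^6 = 5.529 × 10^7 m³

ΔV ≈ 5.53 × 10^7 m³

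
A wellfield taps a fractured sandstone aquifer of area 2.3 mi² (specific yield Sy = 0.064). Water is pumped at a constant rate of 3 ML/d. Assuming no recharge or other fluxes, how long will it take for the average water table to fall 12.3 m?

t ≈ 1560 days

A = 2.3 mi² = 5.957 × 10^6 m²
ΔV = Sy × A × Δh = 0.064 × 5.957 × 10^6 × 12.3 = 4.689 × 10^6 m³
Q = 3 ML/d = 3000 m³/d
t = ΔV / Q = 4.689 × 10^6 m³ / 3000 m³/d = 1563 d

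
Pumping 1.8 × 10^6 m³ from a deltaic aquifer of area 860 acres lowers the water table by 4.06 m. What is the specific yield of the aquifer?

A = 860 acres = 3.48 × 10^6 m²
Sy = ΔV / (A × Δh) = 1.8 × 10^6 m³ / (3.48 × 10^6 m² × 4.06 m) = 0.1274

Sy ≈ 0.13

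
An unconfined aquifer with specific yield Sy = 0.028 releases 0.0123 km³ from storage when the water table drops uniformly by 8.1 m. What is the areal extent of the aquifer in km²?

A ≈ 54.2 km²

ΔV = 0.0123 km³ = 1.23 × 10^7 m³
A = ΔV / (Sy × Δh) = 1.23 × 10^7 / (0.028 × 8.1) = 5.423 × 10^7 m²
A = 5.423 × 10^7 m² = 54.23 km²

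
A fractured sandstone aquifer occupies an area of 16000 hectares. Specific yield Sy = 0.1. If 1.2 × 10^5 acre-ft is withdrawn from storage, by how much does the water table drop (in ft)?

A = 16000 hectares = 1.6 × 10^8 m²
ΔV = 1.2 × 10^5 acre-ft = 1.48 × 10^8 m³
Δh = ΔV / (Sy × A) = 1.48 × 10^8 m³ / (0.1 × 1.6 × 10^8 m²) = 9.251 m
Δh = 9.251 m = 30.35 ft

Δh ≈ 30.4 ft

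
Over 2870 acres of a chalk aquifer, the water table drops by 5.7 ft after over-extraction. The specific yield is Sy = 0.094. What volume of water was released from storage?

ΔV ≈ 1.9 × 10^6 m³

A = 2870 acres = 1.161 × 10^7 m²
Δh = 5.7 ft = 1.737 m
ΔV = Sy × A × Δh = 0.094 × 1.161 × 10^7 m² × 1.737 m = 1.897 × 10^6 m³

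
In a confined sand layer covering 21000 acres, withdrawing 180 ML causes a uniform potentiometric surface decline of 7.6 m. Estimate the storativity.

A = 21000 acres = 8.498 × 10^7 m²
ΔV = 180 ML = 1.8 × 10^5 m³
S = ΔV / (A × Δh) = 1.8 × 10^5 m³ / (8.498 × 10^7 m² × 7.6 m) = 2.787 × 10^-4

S ≈ 2.8 × 10^-4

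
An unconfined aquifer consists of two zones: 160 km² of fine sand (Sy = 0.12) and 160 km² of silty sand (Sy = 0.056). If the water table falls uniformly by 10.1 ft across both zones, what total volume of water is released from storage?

ΔV ≈ 8.67 × 10^7 m³

A₁ = 160 km² = 1.6 × 10^8 m²; A₂ = 160 km² = 1.6 × 10^8 m²
Δh = 10.1 ft = 3.078 m
ΔV₁ = 0.12 × 1.6 × 10^8 × 3.078 = 5.911 × 10^7 m³
ΔV₂ = 0.056 × 1.6 × 10^8 × 3.078 = 2.758 × 10^7 m³
ΔV = ΔV₁ + ΔV₂ = 8.669 × 10^7 m³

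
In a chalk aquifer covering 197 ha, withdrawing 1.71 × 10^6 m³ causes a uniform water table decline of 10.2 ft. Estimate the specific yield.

A = 197 ha = 1.97 × 10^6 m²
Δh = 10.2 ft = 3.109 m
Sy = ΔV / (A × Δh) = 1.71 × 10^6 m³ / (1.97 × 10^6 m² × 3.109 m) = 0.2792

Sy ≈ 0.28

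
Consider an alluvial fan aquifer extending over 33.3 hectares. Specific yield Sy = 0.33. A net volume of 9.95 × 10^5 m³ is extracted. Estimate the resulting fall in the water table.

Δh ≈ 9.05 m

A = 33.3 hectares = 3.33 × 10^5 m²
Δh = ΔV / (Sy × A) = 9.95 × 10^5 m³ / (0.33 × 3.33 × 10^5 m²) = 9.055 m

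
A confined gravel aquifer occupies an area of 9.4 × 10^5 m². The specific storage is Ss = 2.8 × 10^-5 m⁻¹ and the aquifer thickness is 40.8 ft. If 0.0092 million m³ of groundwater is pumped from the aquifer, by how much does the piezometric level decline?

Δh ≈ 28.1 m

b = 40.8 ft = 12.44 m
S = Ss × b = 2.8 × 10^-5 m⁻¹ × 12.44 m = 3.482 × 10^-4
ΔV = 0.0092 million m³ = 9200 m³
Δh = ΔV / (S × A) = 9200 m³ / (3.482 × 10^-4 × 9.4 × 10^5 m²) = 28.11 m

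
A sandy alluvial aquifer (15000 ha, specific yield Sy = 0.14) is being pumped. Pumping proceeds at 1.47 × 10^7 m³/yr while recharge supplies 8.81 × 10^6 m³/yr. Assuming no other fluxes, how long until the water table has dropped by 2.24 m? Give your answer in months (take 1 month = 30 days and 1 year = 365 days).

t ≈ 97.2 months

A = 15000 ha = 1.5 × 10^8 m²
ΔV = Sy × A × Δh = 0.14 × 1.5 × 10^8 × 2.24 = 4.704 × 10^7 m³
Net withdrawal = 1.47 × 10^7 − 8.81 × 10^6 = 5.89 × 10^6 m³/yr = 16140 m³/d
t = ΔV / Q = 4.704 × 10^7 m³ / 16140 m³/d = 2915 d
t = 2915 d ≈ 97.17 months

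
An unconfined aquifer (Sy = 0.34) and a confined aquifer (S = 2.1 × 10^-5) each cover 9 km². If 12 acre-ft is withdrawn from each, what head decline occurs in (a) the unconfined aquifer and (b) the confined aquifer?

A = 9 km² = 9 × 10^6 m²
ΔV = 12 acre-ft = 14800 m³
Unconfined: Δh_u = ΔV/(Sy·A) = 14800/(0.34 × 9 × 10^6) = 0.004837 m
Confined: Δh_c = ΔV/(S·A) = 14800/(2.1 × 10^-5 × 9 × 10^6) = 78.32 m

Δh_u ≈ 0.00484 m; Δh_c ≈ 78.3 m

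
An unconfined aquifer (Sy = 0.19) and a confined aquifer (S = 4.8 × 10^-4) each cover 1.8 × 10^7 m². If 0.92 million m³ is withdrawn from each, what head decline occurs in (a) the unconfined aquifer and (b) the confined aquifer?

Δh_u ≈ 0.269 m; Δh_c ≈ 106 m

ΔV = 0.92 million m³ = 9.2 × 10^5 m³
Unconfined: Δh_u = ΔV/(Sy·A) = 9.2 × 10^5/(0.19 × 1.8 × 10^7) = 0.269 m
Confined: Δh_c = ΔV/(S·A) = 9.2 × 10^5/(4.8 × 10^-4 × 1.8 × 10^7) = 106.5 m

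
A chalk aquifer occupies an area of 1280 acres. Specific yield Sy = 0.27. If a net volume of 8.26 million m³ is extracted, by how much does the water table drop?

A = 1280 acres = 5.18 × 10^6 m²
ΔV = 8.26 million m³ = 8.26 × 10^6 m³
Δh = ΔV / (Sy × A) = 8.26 × 10^6 m³ / (0.27 × 5.18 × 10^6 m²) = 5.906 m

Δh ≈ 5.91 m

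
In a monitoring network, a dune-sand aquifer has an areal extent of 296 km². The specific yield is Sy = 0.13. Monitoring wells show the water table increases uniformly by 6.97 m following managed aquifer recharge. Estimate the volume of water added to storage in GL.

A = 296 km² = 2.96 × 10^8 m²
ΔV = Sy × A × Δh = 0.13 × 2.96 × 10^8 m² × 6.97 m = 2.682 × 10^8 m³
ΔV = 2.682 × 10^8 m³ = 268.2 GL

ΔV ≈ 268 GL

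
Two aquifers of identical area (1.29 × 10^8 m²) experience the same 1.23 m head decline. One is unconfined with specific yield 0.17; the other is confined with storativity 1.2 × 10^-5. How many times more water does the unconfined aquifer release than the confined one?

Unconfined: ΔV_u = Sy × A × Δh = 0.17 × 1.29 × 10^8 × 1.23 = 2.697 × 10^7 m³
Confined: ΔV_c = S × A × Δh = 1.2 × 10^-5 × 1.29 × 10^8 × 1.23 = 1904 m³
Ratio = ΔV_u / ΔV_c = Sy / S = 0.17 / 1.2 × 10^-5 = 14170

ΔV_u / ΔV_c ≈ 14200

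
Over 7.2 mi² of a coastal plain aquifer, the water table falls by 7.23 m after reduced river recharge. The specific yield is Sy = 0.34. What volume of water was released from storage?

ΔV ≈ 4.58 × 10^7 m³

A = 7.2 mi² = 1.865 × 10^7 m²
ΔV = Sy × A × Δh = 0.34 × 1.865 × 10^7 m² × 7.23 m = 4.584 × 10^7 m³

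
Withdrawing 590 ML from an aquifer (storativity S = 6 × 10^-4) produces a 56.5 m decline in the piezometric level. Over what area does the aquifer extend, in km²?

A ≈ 17.4 km²

ΔV = 590 ML = 5.9 × 10^5 m³
A = ΔV / (S × Δh) = 5.9 × 10^5 / (6 × 10^-4 × 56.5) = 1.74 × 10^7 m²
A = 1.74 × 10^7 m² = 17.4 km²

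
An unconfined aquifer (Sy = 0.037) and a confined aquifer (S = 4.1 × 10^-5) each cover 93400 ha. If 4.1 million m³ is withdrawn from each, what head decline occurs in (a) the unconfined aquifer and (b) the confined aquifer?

Δh_u ≈ 0.119 m; Δh_c ≈ 107 m

A = 93400 ha = 9.34 × 10^8 m²
ΔV = 4.1 million m³ = 4.1 × 10^6 m³
Unconfined: Δh_u = ΔV/(Sy·A) = 4.1 × 10^6/(0.037 × 9.34 × 10^8) = 0.1186 m
Confined: Δh_c = ΔV/(S·A) = 4.1 × 10^6/(4.1 × 10^-5 × 9.34 × 10^8) = 107.1 m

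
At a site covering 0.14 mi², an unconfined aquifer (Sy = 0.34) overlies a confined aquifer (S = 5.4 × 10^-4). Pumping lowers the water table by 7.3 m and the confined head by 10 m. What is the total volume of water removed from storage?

A = 0.14 mi² = 3.626 × 10^5 m²
Unconfined: ΔV_u = Sy × A × Δh_u = 0.34 × 3.626 × 10^5 × 7.3 = 9 × 10^5 m³
Confined: ΔV_c = S × A × Δh_c = 5.4 × 10^-4 × 3.626 × 10^5 × 10 = 1958 m³
Total ΔV = 9 × 10^5 + 1958 = 9.019 × 10^5 m³

ΔV ≈ 9.02 × 10^5 m³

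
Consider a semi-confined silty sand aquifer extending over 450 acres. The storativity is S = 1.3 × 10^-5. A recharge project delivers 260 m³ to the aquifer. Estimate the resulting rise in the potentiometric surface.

A = 450 acres = 1.821 × 10^6 m²
Δh = ΔV / (S × A) = 260 m³ / (1.3 × 10^-5 × 1.821 × 10^6 m²) = 10.98 m

Δh ≈ 11 m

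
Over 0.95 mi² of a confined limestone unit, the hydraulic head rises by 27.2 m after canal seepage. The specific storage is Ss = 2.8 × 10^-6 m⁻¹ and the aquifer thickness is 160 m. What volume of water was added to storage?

S = Ss × b = 2.8 × 10^-6 m⁻¹ × 160 m = 4.48 × 10^-4
A = 0.95 mi² = 2.46 × 10^6 m²
ΔV = S × A × Δh = 4.48 × 10^-4 × 2.46 × 10^6 m² × 27.2 m = 29980 m³

ΔV ≈ 30000 m³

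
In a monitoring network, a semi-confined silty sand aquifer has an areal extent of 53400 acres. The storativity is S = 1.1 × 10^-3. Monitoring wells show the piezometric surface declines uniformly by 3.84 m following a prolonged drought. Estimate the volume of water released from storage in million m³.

A = 53400 acres = 2.161 × 10^8 m²
ΔV = S × A × Δh = 0.0011 × 2.161 × 10^8 m² × 3.84 m = 9.128 × 10^5 m³
ΔV = 9.128 × 10^5 m³ = 0.9128 million m³

ΔV ≈ 0.913 million m³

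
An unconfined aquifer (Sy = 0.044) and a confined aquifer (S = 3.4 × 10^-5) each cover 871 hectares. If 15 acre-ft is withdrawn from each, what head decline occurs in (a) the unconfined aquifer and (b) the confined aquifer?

A = 871 hectares = 8.71 × 10^6 m²
ΔV = 15 acre-ft = 18500 m³
Unconfined: Δh_u = ΔV/(Sy·A) = 18500/(0.044 × 8.71 × 10^6) = 0.04828 m
Confined: Δh_c = ΔV/(S·A) = 18500/(3.4 × 10^-5 × 8.71 × 10^6) = 62.48 m

Δh_u ≈ 0.0483 m; Δh_c ≈ 62.5 m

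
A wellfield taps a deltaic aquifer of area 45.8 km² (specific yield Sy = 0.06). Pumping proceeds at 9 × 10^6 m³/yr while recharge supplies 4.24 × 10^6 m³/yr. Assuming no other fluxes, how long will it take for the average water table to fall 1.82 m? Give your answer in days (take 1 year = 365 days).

t ≈ 384 days

A = 45.8 km² = 4.58 × 10^7 m²
ΔV = Sy × A × Δh = 0.06 × 4.58 × 10^7 × 1.82 = 5.001 × 10^6 m³
Net withdrawal = 9 × 10^6 − 4.24 × 10^6 = 4.76 × 10^6 m³/yr = 13040 m³/d
t = ΔV / Q = 5.001 × 10^6 m³ / 13040 m³/d = 383.5 d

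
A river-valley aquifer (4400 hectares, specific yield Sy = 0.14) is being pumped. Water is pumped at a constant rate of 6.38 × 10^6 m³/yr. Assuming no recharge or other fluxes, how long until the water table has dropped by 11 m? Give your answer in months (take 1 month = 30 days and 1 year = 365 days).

t ≈ 129 months

A = 4400 hectares = 4.4 × 10^7 m²
ΔV = Sy × A × Δh = 0.14 × 4.4 × 10^7 × 11 = 6.776 × 10^7 m³
Q = 6.38 × 10^6 m³/yr = 17480 m³/d
t = ΔV / Q = 6.776 × 10^7 m³ / 17480 m³/d = 3877 d
t = 3877 d ≈ 129.2 months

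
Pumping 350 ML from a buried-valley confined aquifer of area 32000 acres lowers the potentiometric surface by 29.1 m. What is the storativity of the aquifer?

A = 32000 acres = 1.295 × 10^8 m²
ΔV = 350 ML = 3.5 × 10^5 m³
S = ΔV / (A × Δh) = 3.5 × 10^5 m³ / (1.295 × 10^8 m² × 29.1 m) = 9.288 × 10^-5

S ≈ 9.3 × 10^-5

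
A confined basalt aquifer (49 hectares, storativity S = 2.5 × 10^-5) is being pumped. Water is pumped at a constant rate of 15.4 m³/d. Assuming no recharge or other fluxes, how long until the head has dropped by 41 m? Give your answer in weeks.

A = 49 hectares = 4.9 × 10^5 m²
ΔV = S × A × Δh = 2.5 × 10^-5 × 4.9 × 10^5 × 41 = 502.2 m³
t = ΔV / Q = 502.2 m³ / 15.4 m³/d = 32.61 d
t = 32.61 d ≈ 4.659 weeks

t ≈ 4.66 weeks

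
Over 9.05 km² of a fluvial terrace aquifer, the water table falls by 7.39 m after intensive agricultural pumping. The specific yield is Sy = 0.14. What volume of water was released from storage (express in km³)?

ΔV ≈ 0.00936 km³

A = 9.05 km² = 9.05 × 10^6 m²
ΔV = Sy × A × Δh = 0.14 × 9.05 × 10^6 m² × 7.39 m = 9.363 × 10^6 m³
ΔV = 9.363 × 10^6 m³ = 0.009363 km³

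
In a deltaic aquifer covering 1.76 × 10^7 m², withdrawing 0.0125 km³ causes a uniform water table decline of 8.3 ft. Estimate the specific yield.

Sy ≈ 0.28

Δh = 8.3 ft = 2.53 m
ΔV = 0.0125 km³ = 1.25 × 10^7 m³
Sy = ΔV / (A × Δh) = 1.25 × 10^7 m³ / (1.76 × 10^7 m² × 2.53 m) = 0.2807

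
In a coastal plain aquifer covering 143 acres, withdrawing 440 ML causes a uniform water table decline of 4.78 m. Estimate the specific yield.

Sy ≈ 0.16

A = 143 acres = 5.787 × 10^5 m²
ΔV = 440 ML = 4.4 × 10^5 m³
Sy = ΔV / (A × Δh) = 4.4 × 10^5 m³ / (5.787 × 10^5 m² × 4.78 m) = 0.1591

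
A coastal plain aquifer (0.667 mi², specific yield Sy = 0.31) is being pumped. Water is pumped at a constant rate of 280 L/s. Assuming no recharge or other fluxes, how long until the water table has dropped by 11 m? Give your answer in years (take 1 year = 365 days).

A = 0.667 mi² = 1.728 × 10^6 m²
ΔV = Sy × A × Δh = 0.31 × 1.728 × 10^6 × 11 = 5.891 × 10^6 m³
Q = 280 L/s = 24190 m³/d
t = ΔV / Q = 5.891 × 10^6 m³ / 24190 m³/d = 243.5 d
t = 243.5 d ≈ 0.6671 years

t ≈ 0.667 years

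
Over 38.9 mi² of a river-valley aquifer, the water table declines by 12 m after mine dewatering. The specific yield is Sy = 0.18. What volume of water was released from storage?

ΔV ≈ 2.18 × 10^8 m³

A = 38.9 mi² = 1.008 × 10^8 m²
ΔV = Sy × A × Δh = 0.18 × 1.008 × 10^8 m² × 12 m = 2.176 × 10^8 m³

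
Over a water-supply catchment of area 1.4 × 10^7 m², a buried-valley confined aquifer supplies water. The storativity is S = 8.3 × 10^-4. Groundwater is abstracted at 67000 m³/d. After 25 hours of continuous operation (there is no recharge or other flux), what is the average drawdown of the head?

Δh ≈ 6.01 m

t = 25 hours = 1.042 d
ΔV = Q × t = 67000 m³/d × 1.042 d = 69790 m³
Δh = ΔV / (S × A) = 69790 / (8.3 × 10^-4 × 1.4 × 10^7) = 6.006 m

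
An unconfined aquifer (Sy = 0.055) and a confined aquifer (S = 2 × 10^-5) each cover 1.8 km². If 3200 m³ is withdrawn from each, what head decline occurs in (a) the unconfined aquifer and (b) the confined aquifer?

Δh_u ≈ 0.0323 m; Δh_c ≈ 88.9 m

A = 1.8 km² = 1.8 × 10^6 m²
Unconfined: Δh_u = ΔV/(Sy·A) = 3200/(0.055 × 1.8 × 10^6) = 0.03232 m
Confined: Δh_c = ΔV/(S·A) = 3200/(2 × 10^-5 × 1.8 × 10^6) = 88.89 m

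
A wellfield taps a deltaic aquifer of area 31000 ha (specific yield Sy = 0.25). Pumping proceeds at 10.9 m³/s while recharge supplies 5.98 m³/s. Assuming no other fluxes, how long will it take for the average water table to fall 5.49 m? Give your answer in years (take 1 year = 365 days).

A = 31000 ha = 3.1 × 10^8 m²
ΔV = Sy × A × Δh = 0.25 × 3.1 × 10^8 × 5.49 = 4.255 × 10^8 m³
Net withdrawal = 10.9 − 5.98 = 4.92 m³/s = 4.251 × 10^5 m³/d
t = ΔV / Q = 4.255 × 10^8 m³ / 4.251 × 10^5 m³/d = 1001 d
t = 1001 d ≈ 2.742 years

t ≈ 2.74 years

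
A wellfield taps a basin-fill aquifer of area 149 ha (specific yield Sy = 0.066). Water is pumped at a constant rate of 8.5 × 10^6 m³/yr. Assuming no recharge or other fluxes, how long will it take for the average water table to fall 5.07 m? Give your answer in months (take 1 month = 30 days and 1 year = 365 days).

A = 149 ha = 1.49 × 10^6 m²
ΔV = Sy × A × Δh = 0.066 × 1.49 × 10^6 × 5.07 = 4.986 × 10^5 m³
Q = 8.5 × 10^6 m³/yr = 23290 m³/d
t = ΔV / Q = 4.986 × 10^5 m³ / 23290 m³/d = 21.41 d
t = 21.41 d ≈ 0.7137 months

t ≈ 0.714 months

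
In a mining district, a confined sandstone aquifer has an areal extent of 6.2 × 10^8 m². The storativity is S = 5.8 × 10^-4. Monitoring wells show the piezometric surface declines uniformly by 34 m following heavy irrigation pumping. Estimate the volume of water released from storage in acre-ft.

ΔV = S × A × Δh = 5.8 × 10^-4 × 6.2 × 10^8 m² × 34 m = 1.223 × 10^7 m³
ΔV = 1.223 × 10^7 m³ = 9912 acre-ft

ΔV ≈ 9910 acre-ft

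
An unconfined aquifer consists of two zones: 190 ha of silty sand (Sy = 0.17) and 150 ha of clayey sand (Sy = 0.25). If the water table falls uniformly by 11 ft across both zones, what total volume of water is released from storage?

A₁ = 190 ha = 1.9 × 10^6 m²; A₂ = 150 ha = 1.5 × 10^6 m²
Δh = 11 ft = 3.353 m
ΔV₁ = 0.17 × 1.9 × 10^6 × 3.353 = 1.083 × 10^6 m³
ΔV₂ = 0.25 × 1.5 × 10^6 × 3.353 = 1.257 × 10^6 m³
ΔV = ΔV₁ + ΔV₂ = 2.34 × 10^6 m³

ΔV ≈ 2.34 × 10^6 m³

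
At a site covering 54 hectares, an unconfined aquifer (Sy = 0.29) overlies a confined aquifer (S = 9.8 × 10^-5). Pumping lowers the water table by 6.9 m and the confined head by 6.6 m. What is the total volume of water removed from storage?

ΔV ≈ 1.08 × 10^6 m³

A = 54 hectares = 5.4 × 10^5 m²
Unconfined: ΔV_u = Sy × A × Δh_u = 0.29 × 5.4 × 10^5 × 6.9 = 1.081 × 10^6 m³
Confined: ΔV_c = S × A × Δh_c = 9.8 × 10^-5 × 5.4 × 10^5 × 6.6 = 349.3 m³
Total ΔV = 1.081 × 10^6 + 349.3 = 1.081 × 10^6 m³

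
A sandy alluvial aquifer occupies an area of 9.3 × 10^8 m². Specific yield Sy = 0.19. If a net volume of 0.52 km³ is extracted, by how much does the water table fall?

ΔV = 0.52 km³ = 5.2 × 10^8 m³
Δh = ΔV / (Sy × A) = 5.2 × 10^8 m³ / (0.19 × 9.3 × 10^8 m²) = 2.943 m

Δh ≈ 2.94 m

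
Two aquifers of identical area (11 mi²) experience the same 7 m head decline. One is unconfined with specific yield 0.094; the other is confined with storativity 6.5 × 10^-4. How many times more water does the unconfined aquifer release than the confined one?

A = 11 mi² = 2.849 × 10^7 m²
Unconfined: ΔV_u = Sy × A × Δh = 0.094 × 2.849 × 10^7 × 7 = 1.875 × 10^7 m³
Confined: ΔV_c = S × A × Δh = 6.5 × 10^-4 × 2.849 × 10^7 × 7 = 1.296 × 10^5 m³
Ratio = ΔV_u / ΔV_c = Sy / S = 0.094 / 6.5 × 10^-4 = 144.6

ΔV_u / ΔV_c ≈ 145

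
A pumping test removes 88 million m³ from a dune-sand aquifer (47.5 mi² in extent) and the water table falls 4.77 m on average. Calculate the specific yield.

A = 47.5 mi² = 1.23 × 10^8 m²
ΔV = 88 million m³ = 8.8 × 10^7 m³
Sy = ΔV / (A × Δh) = 8.8 × 10^7 m³ / (1.23 × 10^8 m² × 4.77 m) = 0.15

Sy ≈ 0.15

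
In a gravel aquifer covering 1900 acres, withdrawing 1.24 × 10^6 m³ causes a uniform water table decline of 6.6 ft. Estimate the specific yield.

Sy ≈ 0.08

A = 1900 acres = 7.689 × 10^6 m²
Δh = 6.6 ft = 2.012 m
Sy = ΔV / (A × Δh) = 1.24 × 10^6 m³ / (7.689 × 10^6 m² × 2.012 m) = 0.08017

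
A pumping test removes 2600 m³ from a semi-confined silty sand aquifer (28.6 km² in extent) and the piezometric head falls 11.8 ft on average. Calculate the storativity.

A = 28.6 km² = 2.86 × 10^7 m²
Δh = 11.8 ft = 3.597 m
S = ΔV / (A × Δh) = 2600 m³ / (2.86 × 10^7 m² × 3.597 m) = 2.528 × 10^-5

S ≈ 2.5 × 10^-5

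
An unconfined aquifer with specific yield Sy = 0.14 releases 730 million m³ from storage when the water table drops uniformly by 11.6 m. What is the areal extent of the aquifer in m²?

ΔV = 730 million m³ = 7.3 × 10^8 m³
A = ΔV / (Sy × Δh) = 7.3 × 10^8 / (0.14 × 11.6) = 4.495 × 10^8 m²

A ≈ 4.5 × 10^8 m²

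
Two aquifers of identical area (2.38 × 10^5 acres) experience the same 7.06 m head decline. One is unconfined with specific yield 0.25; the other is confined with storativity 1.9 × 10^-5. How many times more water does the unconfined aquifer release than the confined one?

A = 2.38 × 10^5 acres = 9.632 × 10^8 m²
Unconfined: ΔV_u = Sy × A × Δh = 0.25 × 9.632 × 10^8 × 7.06 = 1.7 × 10^9 m³
Confined: ΔV_c = S × A × Δh = 1.9 × 10^-5 × 9.632 × 10^8 × 7.06 = 1.292 × 10^5 m³
Ratio = ΔV_u / ΔV_c = Sy / S = 0.25 / 1.9 × 10^-5 = 13160

ΔV_u / ΔV_c ≈ 13200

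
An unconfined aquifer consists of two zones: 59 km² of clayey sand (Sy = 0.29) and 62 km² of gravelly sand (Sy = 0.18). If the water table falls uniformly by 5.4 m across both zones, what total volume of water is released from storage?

ΔV ≈ 1.53 × 10^8 m³

A₁ = 59 km² = 5.9 × 10^7 m²; A₂ = 62 km² = 6.2 × 10^7 m²
ΔV₁ = 0.29 × 5.9 × 10^7 × 5.4 = 9.239 × 10^7 m³
ΔV₂ = 0.18 × 6.2 × 10^7 × 5.4 = 6.026 × 10^7 m³
ΔV = ΔV₁ + ΔV₂ = 1.527 × 10^8 m³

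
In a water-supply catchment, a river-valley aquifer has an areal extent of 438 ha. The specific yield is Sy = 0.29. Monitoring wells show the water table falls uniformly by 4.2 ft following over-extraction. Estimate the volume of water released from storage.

A = 438 ha = 4.38 × 10^6 m²
Δh = 4.2 ft = 1.28 m
ΔV = Sy × A × Δh = 0.29 × 4.38 × 10^6 m² × 1.28 m = 1.626 × 10^6 m³

ΔV ≈ 1.63 × 10^6 m³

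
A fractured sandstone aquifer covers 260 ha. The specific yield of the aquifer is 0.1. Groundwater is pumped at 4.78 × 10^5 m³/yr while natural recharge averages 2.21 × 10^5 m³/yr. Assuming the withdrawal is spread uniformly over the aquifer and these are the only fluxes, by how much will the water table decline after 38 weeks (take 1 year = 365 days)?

Δh ≈ 0.72 m

A = 260 ha = 2.6 × 10^6 m²
Net abstraction = 4.78 × 10^5 − 2.21 × 10^5 = 2.57 × 10^5 m³/yr
Q_net = 2.57 × 10^5 m³/yr = 704.1 m³/d
t = 38 weeks = 266 d
ΔV = Q × t = 704.1 m³/d × 266 d = 1.873 × 10^5 m³
Δh = ΔV / (Sy × A) = 1.873 × 10^5 / (0.1 × 2.6 × 10^6) = 0.7204 m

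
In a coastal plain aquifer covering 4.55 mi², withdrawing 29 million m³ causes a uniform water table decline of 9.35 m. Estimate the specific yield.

A = 4.55 mi² = 1.178 × 10^7 m²
ΔV = 29 million m³ = 2.9 × 10^7 m³
Sy = ΔV / (A × Δh) = 2.9 × 10^7 m³ / (1.178 × 10^7 m² × 9.35 m) = 0.2632

Sy ≈ 0.26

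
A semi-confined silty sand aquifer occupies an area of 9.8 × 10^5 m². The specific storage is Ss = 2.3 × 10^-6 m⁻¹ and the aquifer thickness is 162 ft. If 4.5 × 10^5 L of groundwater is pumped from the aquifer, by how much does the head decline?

Δh ≈ 4.04 m

b = 162 ft = 49.38 m
S = Ss × b = 2.3 × 10^-6 m⁻¹ × 49.38 m = 1.136 × 10^-4
ΔV = 4.5 × 10^5 L = 450 m³
Δh = ΔV / (S × A) = 450 m³ / (1.136 × 10^-4 × 9.8 × 10^5 m²) = 4.043 m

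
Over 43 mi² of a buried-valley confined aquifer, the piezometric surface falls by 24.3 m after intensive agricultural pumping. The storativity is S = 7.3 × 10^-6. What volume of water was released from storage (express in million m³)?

A = 43 mi² = 1.114 × 10^8 m²
ΔV = S × A × Δh = 7.3 × 10^-6 × 1.114 × 10^8 m² × 24.3 m = 19760 m³
ΔV = 19760 m³ = 0.01976 million m³

ΔV ≈ 0.0198 million m³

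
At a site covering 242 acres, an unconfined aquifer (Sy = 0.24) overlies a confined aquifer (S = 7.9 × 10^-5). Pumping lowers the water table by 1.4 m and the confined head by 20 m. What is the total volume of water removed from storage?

ΔV ≈ 3.31 × 10^5 m³

A = 242 acres = 9.793 × 10^5 m²
Unconfined: ΔV_u = Sy × A × Δh_u = 0.24 × 9.793 × 10^5 × 1.4 = 3.291 × 10^5 m³
Confined: ΔV_c = S × A × Δh_c = 7.9 × 10^-5 × 9.793 × 10^5 × 20 = 1547 m³
Total ΔV = 3.291 × 10^5 + 1547 = 3.306 × 10^5 m³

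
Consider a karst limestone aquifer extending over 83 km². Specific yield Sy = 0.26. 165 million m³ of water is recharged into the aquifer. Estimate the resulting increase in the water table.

Δh ≈ 7.65 m

A = 83 km² = 8.3 × 10^7 m²
ΔV = 165 million m³ = 1.65 × 10^8 m³
Δh = ΔV / (Sy × A) = 1.65 × 10^8 m³ / (0.26 × 8.3 × 10^7 m²) = 7.646 m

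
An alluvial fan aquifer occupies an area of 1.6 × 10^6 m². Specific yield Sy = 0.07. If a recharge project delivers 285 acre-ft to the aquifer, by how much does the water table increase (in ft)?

Δh ≈ 10.3 ft

ΔV = 285 acre-ft = 3.515 × 10^5 m³
Δh = ΔV / (Sy × A) = 3.515 × 10^5 m³ / (0.07 × 1.6 × 10^6 m²) = 3.139 m
Δh = 3.139 m = 10.3 ft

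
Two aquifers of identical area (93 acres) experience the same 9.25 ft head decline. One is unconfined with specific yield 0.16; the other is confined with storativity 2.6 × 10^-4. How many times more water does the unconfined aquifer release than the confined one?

A = 93 acres = 3.764 × 10^5 m²
Δh = 9.25 ft = 2.819 m
Unconfined: ΔV_u = Sy × A × Δh = 0.16 × 3.764 × 10^5 × 2.819 = 1.698 × 10^5 m³
Confined: ΔV_c = S × A × Δh = 2.6 × 10^-4 × 3.764 × 10^5 × 2.819 = 275.9 m³
Ratio = ΔV_u / ΔV_c = Sy / S = 0.16 / 2.6 × 10^-4 = 615.4

ΔV_u / ΔV_c ≈ 615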